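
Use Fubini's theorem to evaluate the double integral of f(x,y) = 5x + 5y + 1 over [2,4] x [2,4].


By Fubini, integrate in x first, then y.
Step 1: Fix y, integrate over x in [2,4]:
  integral(5x + 5y + 1, x=2..4)
  = 5*(4^2 - 2^2)/2 + (5y + 1)*(4 - 2)
  = 30 + (5y + 1)*2
  = 30 + 10y + 2
  = 32 + 10y
Step 2: Integrate over y in [2,4]:
  integral(32 + 10y, y=2..4)
  = 32*2 + 10*(4^2 - 2^2)/2
  = 64 + 60
  = 124


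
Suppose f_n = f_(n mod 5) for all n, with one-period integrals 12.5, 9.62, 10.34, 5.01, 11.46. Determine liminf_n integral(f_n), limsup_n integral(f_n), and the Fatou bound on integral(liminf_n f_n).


The sequence (integral(f_n)) is periodic with period 5, repeating the values 12.5, 9.62, 10.34, 5.01, 11.46 indefinitely.
Step 1: For a periodic sequence, every tail (a_m, a_(m+1), ...) contains all 5 period values infinitely often.
Step 2: Hence inf of every tail = min of the period values = min(12.5, 9.62, 10.34, 5.01, 11.46) = 5.01.
        liminf_n integral(f_n) = sup over m of (inf of tail from m) = 5.01.
Step 3: Similarly sup of every tail = max of the period values = 12.5.
        limsup_n integral(f_n) = 12.5.
Step 4: Fatou's lemma: integral(liminf_n f_n) <= liminf_n integral(f_n) = 5.01.
        So the integral of the pointwise liminf is at most 5.01.


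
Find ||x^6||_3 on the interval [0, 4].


Step 1: ||f||_3 = (integral_0^4 |x^6|^3 dx)^(1/3)
     = (integral_0^4 x^18 dx)^(1/3)
Step 2: integral_0^4 x^18 dx = [x^19/(19)] from 0 to 4 = 4^19/19
     = 274877906944/19 = 1.446726e+10
Step 3: ||f||_3 = (1.446726e+10)^(1/3) = 2436.662679


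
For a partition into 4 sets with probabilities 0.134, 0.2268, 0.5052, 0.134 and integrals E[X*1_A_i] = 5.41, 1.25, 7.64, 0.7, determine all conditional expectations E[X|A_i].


For each cell A_i: E[X|A_i] = E[X*1_A_i] / P(A_i)
Step 1: E[X|A_1] = 5.41 / 0.134 = 40.373134
Step 2: E[X|A_2] = 1.25 / 0.2268 = 5.511464
Step 3: E[X|A_3] = 7.64 / 0.5052 = 15.122724
Step 4: E[X|A_4] = 0.7 / 0.134 = 5.223881
Verification: E[X] = sum E[X*1_A_i] = 5.41 + 1.25 + 7.64 + 0.7 = 15


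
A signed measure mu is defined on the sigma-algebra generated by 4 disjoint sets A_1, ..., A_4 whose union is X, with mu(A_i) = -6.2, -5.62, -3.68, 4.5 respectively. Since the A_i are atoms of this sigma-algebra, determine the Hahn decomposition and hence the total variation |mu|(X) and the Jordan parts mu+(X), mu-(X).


Step 1: Every measurable set is a union of atoms (the cells / points), so a Hahn decomposition is
  obtained by grouping atoms by sign: P = union of atoms with mu > 0, N = union of the remaining atoms.
  Atoms in P (indices): 4;  atoms in N (indices): 1, 2, 3
  Positive values: 4.5
  Negative values: -6.2, -5.62, -3.68
Step 2: mu+(X) = mu(P) = sum of positive atom values = 4.5
Step 3: mu-(X) = -mu(N) = sum of |negative atom values| = 15.5
Step 4: |mu|(X) = mu+(X) + mu-(X) = 4.5 + 15.5 = 20


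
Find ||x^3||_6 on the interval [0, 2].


Step 1: ||f||_6 = (integral_0^2 |x^3|^6 dx)^(1/6)
     = (integral_0^2 x^18 dx)^(1/6)
Step 2: integral_0^2 x^18 dx = [x^19/(19)] from 0 to 2 = 2^19/19
     = 524288/19 = 27594.105263
Step 3: ||f||_6 = (27594.105263)^(1/6) = 5.497131


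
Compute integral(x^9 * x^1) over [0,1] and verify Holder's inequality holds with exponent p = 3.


Step 1: Exact integral of f*g = integral(x^10, 0, 1) = 1/11
     = 0.090909
Step 2: Holder bound with p=3, q=1.5:
  ||f||_p = (integral x^27 dx)^(1/3) = (1/28)^(1/3) = 0.329317
  ||g||_q = (integral x^1.5 dx)^(1/1.5) = (1/2.5)^(1/1.5) = 0.542884
Step 3: Holder bound = ||f||_p * ||g||_q = 0.329317 * 0.542884 = 0.178781
Verification: 0.090909 <= 0.178781 (Holder holds)


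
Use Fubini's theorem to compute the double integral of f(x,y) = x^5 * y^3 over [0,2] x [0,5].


By Fubini's theorem, the double integral factors as a product of single integrals:
Step 1: integral_0^2 x^5 dx = [x^6/6] from 0 to 2
     = 2^6/6 = 10.666667
Step 2: integral_0^5 y^3 dy = [y^4/4] from 0 to 5
     = 5^4/4 = 156.25
Step 3: Double integral = 10.666667 * 156.25 = 1666.666667


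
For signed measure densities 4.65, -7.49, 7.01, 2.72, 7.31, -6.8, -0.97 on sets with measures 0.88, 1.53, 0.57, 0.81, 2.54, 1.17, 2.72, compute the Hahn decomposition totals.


Step 1: Compute signed measure on each set:
  Set 1: 4.65 * 0.88 = 4.092
  Set 2: -7.49 * 1.53 = -11.4597
  Set 3: 7.01 * 0.57 = 3.9957
  Set 4: 2.72 * 0.81 = 2.2032
  Set 5: 7.31 * 2.54 = 18.5674
  Set 6: -6.8 * 1.17 = -7.956
  Set 7: -0.97 * 2.72 = -2.6384
Step 2: Total signed measure = (4.092) + (-11.4597) + (3.9957) + (2.2032) + (18.5674) + (-7.956) + (-2.6384)
     = 6.8042
Step 3: Positive part mu+(X) = sum of positive contributions = 28.8583
Step 4: Negative part mu-(X) = |sum of negative contributions| = 22.0541


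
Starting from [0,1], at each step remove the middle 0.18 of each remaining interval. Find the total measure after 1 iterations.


Step 1: At each step, fraction remaining = 1 - 0.18 = 0.82
Step 2: After 1 steps, measure = (0.82)^1
Step 3: Computing the power step by step:
  After step 1: 0.82
Result = 0.82


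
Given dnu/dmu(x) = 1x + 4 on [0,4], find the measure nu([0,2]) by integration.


nu(A) = integral_A (dnu/dmu) dmu = integral_0^2 (1x + 4) dx
Step 1: Antiderivative F(x) = (1/2)x^2 + 4x
Step 2: F(2) = (1/2)*2^2 + 4*2 = 2 + 8 = 10
Step 3: F(0) = (1/2)*0^2 + 4*0 = 0.0 + 0 = 0.0
Step 4: nu([0,2]) = F(2) - F(0) = 10 - 0.0 = 10


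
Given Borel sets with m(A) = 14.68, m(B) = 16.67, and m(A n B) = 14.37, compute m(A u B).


By inclusion-exclusion: m(A u B) = m(A) + m(B) - m(A n B)
= 14.68 + 16.67 - 14.37
= 16.98


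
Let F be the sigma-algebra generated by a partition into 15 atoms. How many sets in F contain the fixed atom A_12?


Each element of F is a union of some subset S of the 15 atoms.
The element contains A_12 iff A_12 is in S.
So we count subsets S of {A_1,...,A_15} with A_12 in S: choose freely among the other 14 atoms.
Count = 2^(15-1) = 2^14 = 16384.


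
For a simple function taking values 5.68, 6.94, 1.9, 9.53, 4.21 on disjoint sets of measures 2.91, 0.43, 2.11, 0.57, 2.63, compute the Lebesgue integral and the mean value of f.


Step 1: Integral = sum(value_i * measure_i)
= 5.68*2.91 + 6.94*0.43 + 1.9*2.11 + 9.53*0.57 + 4.21*2.63
= 16.5288 + 2.9842 + 4.009 + 5.4321 + 11.0723
= 40.0264
Step 2: Total measure of domain = 2.91 + 0.43 + 2.11 + 0.57 + 2.63 = 8.65
Step 3: Average value = 40.0264 / 8.65 = 4.627329


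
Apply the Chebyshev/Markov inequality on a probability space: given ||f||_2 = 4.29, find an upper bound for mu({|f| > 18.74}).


Chebyshev/Markov inequality: mu(|f| > eps) <= (||f||_p / eps)^p
Step 1: ||f||_2 / eps = 4.29 / 18.74 = 0.228922
Step 2: Raise to power p = 2:
  (0.228922)^2 = 0.052405
Step 3: Therefore mu(|f| > 18.74) <= 0.052405


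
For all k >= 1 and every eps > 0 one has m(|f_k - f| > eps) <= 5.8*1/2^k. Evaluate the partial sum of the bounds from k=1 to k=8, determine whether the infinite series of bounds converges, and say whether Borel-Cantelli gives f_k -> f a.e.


Step 1: List the terms 5.8*1/2^k for k = 1 to 8:
  k=1: 2.9
  k=2: 1.45
  k=3: 0.725
  k=4: 0.3625
  k=5: 0.18125
  k=6: 0.090625
  k=7: 0.045312
  k=8: 0.022656
Step 2: Partial sum = 2.9 + 1.45 + 0.725 + 0.3625 + 0.18125 + 0.090625 + 0.045312 + 0.022656
     = 5.777344
Step 3: The full series sum_(k>=1) 5.8*1/2^k converges (geometric series with ratio 1/2 < 1; a constant multiple of a convergent series converges).
Step 4: Fix eps > 0. Since sum_k m(|f_k - f| > eps) < infinity, the Borel-Cantelli lemma gives
        m(limsup_k {|f_k - f| > eps}) = 0, i.e. for a.e. x, |f_k(x) - f(x)| <= eps for all large k.
        Applying this with eps = 1/j for j = 1, 2, ... and intersecting the countably many full-measure sets,
        for a.e. x we get limsup_k |f_k(x) - f(x)| <= 1/j for every j, hence f_k -> f almost everywhere.
Conclusion: series converges; Borel-Cantelli yields f_k -> f a.e.


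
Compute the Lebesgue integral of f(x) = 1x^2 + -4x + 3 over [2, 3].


The Lebesgue integral of a Riemann-integrable function agrees with the Riemann integral.
Antiderivative F(x) = (1/3)x^3 + (-4/2)x^2 + 3x
F(3) = (1/3)*3^3 + (-4/2)*3^2 + 3*3
     = (1/3)*27 + (-4/2)*9 + 3*3
     = 9 + -18 + 9
     = 0.0
F(2) = 0.666667
Integral = F(3) - F(2) = 0.0 - 0.666667 = -0.666667


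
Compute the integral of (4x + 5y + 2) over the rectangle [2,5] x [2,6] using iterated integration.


By Fubini, integrate in x first, then y.
Step 1: Fix y, integrate over x in [2,5]:
  integral(4x + 5y + 2, x=2..5)
  = 4*(5^2 - 2^2)/2 + (5y + 2)*(5 - 2)
  = 42 + (5y + 2)*3
  = 42 + 15y + 6
  = 48 + 15y
Step 2: Integrate over y in [2,6]:
  integral(48 + 15y, y=2..6)
  = 48*4 + 15*(6^2 - 2^2)/2
  = 192 + 240
  = 432


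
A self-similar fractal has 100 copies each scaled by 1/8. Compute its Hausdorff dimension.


For a self-similar set with N copies scaled by 1/r:
dim_H = log(N)/log(r) = log(100)/log(8)
= 4.60517/2.079442
= 2.214619


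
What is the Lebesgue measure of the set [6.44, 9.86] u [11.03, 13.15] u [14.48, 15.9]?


For pairwise disjoint intervals, m(union) = sum of lengths.
= (9.86 - 6.44) + (13.15 - 11.03) + (15.9 - 14.48)
= 3.42 + 2.12 + 1.42
= 6.96


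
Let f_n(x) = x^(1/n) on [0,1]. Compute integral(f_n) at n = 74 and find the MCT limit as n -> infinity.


At n = 74: f_74(x) = x^(1/74).
Step 1: integral(x^(1/74), 0, 1) = [x^(1/74+1) / (1/74+1)] from 0 to 1
     = 1 / (1/74 + 1) = 1 / ((74+1)/74) = 74/(74+1)
     = 74/75 = 0.986667
Step 2: As n -> infinity, f_n(x) = x^(1/n) -> 1 for x in (0,1], and f_n is increasing in n.
By MCT, lim_n integral(f_n) = integral(lim_n f_n) = integral(1, 0, 1) = 1.
Step 3: Verify convergence: 74/75 = 0.986667 -> 1


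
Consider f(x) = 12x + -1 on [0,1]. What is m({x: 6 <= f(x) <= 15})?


f^(-1)([6, 15]) = {x : 6 <= 12x + -1 <= 15}
Solving: (6 - -1)/12 <= x <= (15 - -1)/12
= [0.583333, 1.333333]
Intersecting with [0,1]: [0.583333, 1]
Measure = 1 - 0.583333 = 0.416667


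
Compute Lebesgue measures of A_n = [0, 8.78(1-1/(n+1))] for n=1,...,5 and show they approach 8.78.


By continuity of measure from below: if A_n increases to A, then m(A_n) -> m(A).
Here A = [0, 8.78], so m(A) = 8.78
Step 1: a_1 = 8.78*(1 - 1/2) = 4.39, m(A_1) = 4.39
Step 2: a_2 = 8.78*(1 - 1/3) = 5.8533, m(A_2) = 5.8533
Step 3: a_3 = 8.78*(1 - 1/4) = 6.585, m(A_3) = 6.585
Step 4: a_4 = 8.78*(1 - 1/5) = 7.024, m(A_4) = 7.024
Step 5: a_5 = 8.78*(1 - 1/6) = 7.3167, m(A_5) = 7.3167
Limit: m(A_n) -> m([0,8.78]) = 8.78


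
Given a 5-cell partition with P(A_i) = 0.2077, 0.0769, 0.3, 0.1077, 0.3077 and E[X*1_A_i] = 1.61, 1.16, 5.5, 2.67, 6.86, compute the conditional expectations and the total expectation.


For each cell A_i: E[X|A_i] = E[X*1_A_i] / P(A_i)
Step 1: E[X|A_1] = 1.61 / 0.2077 = 7.751565
Step 2: E[X|A_2] = 1.16 / 0.0769 = 15.084525
Step 3: E[X|A_3] = 5.5 / 0.3 = 18.333333
Step 4: E[X|A_4] = 2.67 / 0.1077 = 24.791086
Step 5: E[X|A_5] = 6.86 / 0.3077 = 22.294443
Verification: E[X] = sum E[X*1_A_i] = 1.61 + 1.16 + 5.5 + 2.67 + 6.86 = 17.8


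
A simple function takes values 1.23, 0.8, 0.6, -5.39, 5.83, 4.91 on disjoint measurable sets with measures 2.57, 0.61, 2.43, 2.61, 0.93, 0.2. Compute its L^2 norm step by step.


Step 1: Compute |f_i|^2 for each value:
  |1.23|^2 = 1.5129
  |0.8|^2 = 0.64
  |0.6|^2 = 0.36
  |-5.39|^2 = 29.0521
  |5.83|^2 = 33.9889
  |4.91|^2 = 24.1081
Step 2: Multiply by measures and sum:
  1.5129 * 2.57 = 3.888153
  0.64 * 0.61 = 0.3904
  0.36 * 2.43 = 0.8748
  29.0521 * 2.61 = 75.825981
  33.9889 * 0.93 = 31.609677
  24.1081 * 0.2 = 4.82162
Sum = 3.888153 + 0.3904 + 0.8748 + 75.825981 + 31.609677 + 4.82162 = 117.410631
Step 3: Take the p-th root:
||f||_2 = (117.410631)^(1/2) = 10.835619


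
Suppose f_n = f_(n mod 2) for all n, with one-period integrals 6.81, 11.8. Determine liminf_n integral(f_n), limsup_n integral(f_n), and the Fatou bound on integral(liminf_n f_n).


The sequence (integral(f_n)) is periodic with period 2, repeating the values 6.81, 11.8 indefinitely.
Step 1: For a periodic sequence, every tail (a_m, a_(m+1), ...) contains all 2 period values infinitely often.
Step 2: Hence inf of every tail = min of the period values = min(6.81, 11.8) = 6.81.
        liminf_n integral(f_n) = sup over m of (inf of tail from m) = 6.81.
Step 3: Similarly sup of every tail = max of the period values = 11.8.
        limsup_n integral(f_n) = 11.8.
Step 4: Fatou's lemma: integral(liminf_n f_n) <= liminf_n integral(f_n) = 6.81.
        So the integral of the pointwise liminf is at most 6.81.


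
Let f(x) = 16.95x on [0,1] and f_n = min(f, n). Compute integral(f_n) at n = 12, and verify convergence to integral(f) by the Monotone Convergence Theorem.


f(x) = 16.95x on [0,1]; f_n(x) = min(16.95x, n). At n = 12:
Step 1: f(x) reaches 12 at x = 12/16.95 = 0.707965
Step 2: integral(f_12) = integral(16.95x, 0, 0.707965) + integral(12, 0.707965, 1)
       = 16.95*0.707965^2/2 + 12*(1 - 0.707965)
       = 4.247788 + 3.504425
       = 7.752212
Step 3: As n -> infinity, f_n increases to f, so by MCT integral(f_n) -> integral(f) = 16.95/2 = 8.475.
Convergence: integral(f_12) = 7.752212 -> 8.475 as n -> infinity


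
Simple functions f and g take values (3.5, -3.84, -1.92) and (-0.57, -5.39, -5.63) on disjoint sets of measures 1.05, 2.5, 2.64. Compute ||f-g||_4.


Step 1: Compute differences f_i - g_i:
  3.5 - -0.57 = 4.07
  -3.84 - -5.39 = 1.55
  -1.92 - -5.63 = 3.71
Step 2: Compute |diff|^4 * measure for each set:
  |4.07|^4 * 1.05 = 274.395912 * 1.05 = 288.115708
  |1.55|^4 * 2.5 = 5.772006 * 2.5 = 14.430016
  |3.71|^4 * 2.64 = 189.450449 * 2.64 = 500.149185
Step 3: Sum = 802.694908
Step 4: ||f-g||_4 = (802.694908)^(1/4) = 5.322769


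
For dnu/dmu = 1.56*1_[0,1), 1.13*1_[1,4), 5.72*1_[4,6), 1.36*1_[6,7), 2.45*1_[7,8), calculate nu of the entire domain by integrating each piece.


Integrate each piece of the Radon-Nikodym derivative:
Step 1: integral_0^1 1.56 dx = 1.56*(1-0) = 1.56*1 = 1.56
Step 2: integral_1^4 1.13 dx = 1.13*(4-1) = 1.13*3 = 3.39
Step 3: integral_4^6 5.72 dx = 5.72*(6-4) = 5.72*2 = 11.44
Step 4: integral_6^7 1.36 dx = 1.36*(7-6) = 1.36*1 = 1.36
Step 5: integral_7^8 2.45 dx = 2.45*(8-7) = 2.45*1 = 2.45
Total: 1.56 + 3.39 + 11.44 + 1.36 + 2.45 = 20.2


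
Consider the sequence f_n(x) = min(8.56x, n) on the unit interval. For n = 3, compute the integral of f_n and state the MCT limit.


f(x) = 8.56x on [0,1]; f_n(x) = min(8.56x, n). At n = 3:
Step 1: f(x) reaches 3 at x = 3/8.56 = 0.350467
Step 2: integral(f_3) = integral(8.56x, 0, 0.350467) + integral(3, 0.350467, 1)
       = 8.56*0.350467^2/2 + 3*(1 - 0.350467)
       = 0.525701 + 1.948598
       = 2.474299
Step 3: As n -> infinity, f_n increases to f, so by MCT integral(f_n) -> integral(f) = 8.56/2 = 4.28.
Convergence: integral(f_3) = 2.474299 -> 4.28 as n -> infinity


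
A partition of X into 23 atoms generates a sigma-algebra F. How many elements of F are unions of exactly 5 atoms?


Each element of F is a union of some subset of the 23 atoms.
Elements that are unions of exactly 5 atoms correspond to 5-element subsets of the 23 atoms.
Count = C(23, 5) = 23! / (5! * 18!) = 33649.


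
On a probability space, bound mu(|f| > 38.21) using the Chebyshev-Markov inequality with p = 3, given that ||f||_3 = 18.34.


Chebyshev/Markov inequality: mu(|f| > eps) <= (||f||_p / eps)^p
Step 1: ||f||_3 / eps = 18.34 / 38.21 = 0.479979
Step 2: Raise to power p = 3:
  (0.479979)^3 = 0.110578
Step 3: Therefore mu(|f| > 38.21) <= 0.110578


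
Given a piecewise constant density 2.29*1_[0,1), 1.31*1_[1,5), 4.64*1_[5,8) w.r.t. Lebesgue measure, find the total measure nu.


Integrate each piece of the Radon-Nikodym derivative:
Step 1: integral_0^1 2.29 dx = 2.29*(1-0) = 2.29*1 = 2.29
Step 2: integral_1^5 1.31 dx = 1.31*(5-1) = 1.31*4 = 5.24
Step 3: integral_5^8 4.64 dx = 4.64*(8-5) = 4.64*3 = 13.92
Total: 2.29 + 5.24 + 13.92 = 21.45


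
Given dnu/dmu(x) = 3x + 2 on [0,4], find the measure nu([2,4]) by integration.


nu(A) = integral_A (dnu/dmu) dmu = integral_2^4 (3x + 2) dx
Step 1: Antiderivative F(x) = (3/2)x^2 + 2x
Step 2: F(4) = (3/2)*4^2 + 2*4 = 24 + 8 = 32
Step 3: F(2) = (3/2)*2^2 + 2*2 = 6 + 4 = 10
Step 4: nu([2,4]) = F(4) - F(2) = 32 - 10 = 22


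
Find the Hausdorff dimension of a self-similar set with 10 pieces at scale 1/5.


For a self-similar set with N copies scaled by 1/r:
dim_H = log(N)/log(r) = log(10)/log(5)
= 2.302585/1.609438
= 1.430677


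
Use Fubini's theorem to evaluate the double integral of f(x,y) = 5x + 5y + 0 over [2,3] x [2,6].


By Fubini, integrate in x first, then y.
Step 1: Fix y, integrate over x in [2,3]:
  integral(5x + 5y + 0, x=2..3)
  = 5*(3^2 - 2^2)/2 + (5y + 0)*(3 - 2)
  = 12.5 + (5y + 0)*1
  = 12.5 + 5y + 0
  = 12.5 + 5y
Step 2: Integrate over y in [2,6]:
  integral(12.5 + 5y, y=2..6)
  = 12.5*4 + 5*(6^2 - 2^2)/2
  = 50 + 80
  = 130


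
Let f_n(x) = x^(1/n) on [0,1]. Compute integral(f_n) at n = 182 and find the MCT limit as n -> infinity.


At n = 182: f_182(x) = x^(1/182).
Step 1: integral(x^(1/182), 0, 1) = [x^(1/182+1) / (1/182+1)] from 0 to 1
     = 1 / (1/182 + 1) = 1 / ((182+1)/182) = 182/(182+1)
     = 182/183 = 0.994536
Step 2: As n -> infinity, f_n(x) = x^(1/n) -> 1 for x in (0,1], and f_n is increasing in n.
By MCT, lim_n integral(f_n) = integral(lim_n f_n) = integral(1, 0, 1) = 1.
Step 3: Verify convergence: 182/183 = 0.994536 -> 1


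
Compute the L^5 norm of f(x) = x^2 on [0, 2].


Step 1: ||f||_5 = (integral_0^2 |x^2|^5 dx)^(1/5)
     = (integral_0^2 x^10 dx)^(1/5)
Step 2: integral_0^2 x^10 dx = [x^11/(11)] from 0 to 2 = 2^11/11
     = 2048/11 = 186.181818
Step 3: ||f||_5 = (186.181818)^(1/5) = 2.844379


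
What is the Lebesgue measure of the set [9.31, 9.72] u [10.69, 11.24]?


For pairwise disjoint intervals, m(union) = sum of lengths.
= (9.72 - 9.31) + (11.24 - 10.69)
= 0.41 + 0.55
= 0.96


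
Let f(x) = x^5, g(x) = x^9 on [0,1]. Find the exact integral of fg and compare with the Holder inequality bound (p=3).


Step 1: Exact integral of f*g = integral(x^14, 0, 1) = 1/15
     = 0.066667
Step 2: Holder bound with p=3, q=1.5:
  ||f||_p = (integral x^15 dx)^(1/3) = (1/16)^(1/3) = 0.39685
  ||g||_q = (integral x^13.5 dx)^(1/1.5) = (1/14.5)^(1/1.5) = 0.168172
Step 3: Holder bound = ||f||_p * ||g||_q = 0.39685 * 0.168172 = 0.066739
Verification: 0.066667 <= 0.066739 (Holder holds)


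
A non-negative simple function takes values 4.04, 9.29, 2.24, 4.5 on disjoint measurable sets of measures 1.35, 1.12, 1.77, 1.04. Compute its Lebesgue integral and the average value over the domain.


Step 1: Integral = sum(value_i * measure_i)
= 4.04*1.35 + 9.29*1.12 + 2.24*1.77 + 4.5*1.04
= 5.454 + 10.4048 + 3.9648 + 4.68
= 24.5036
Step 2: Total measure of domain = 1.35 + 1.12 + 1.77 + 1.04 = 5.28
Step 3: Average value = 24.5036 / 5.28 = 4.640833


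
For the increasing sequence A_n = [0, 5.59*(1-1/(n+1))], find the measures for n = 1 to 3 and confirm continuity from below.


By continuity of measure from below: if A_n increases to A, then m(A_n) -> m(A).
Here A = [0, 5.59], so m(A) = 5.59
Step 1: a_1 = 5.59*(1 - 1/2) = 2.795, m(A_1) = 2.795
Step 2: a_2 = 5.59*(1 - 1/3) = 3.7267, m(A_2) = 3.7267
Step 3: a_3 = 5.59*(1 - 1/4) = 4.1925, m(A_3) = 4.1925
Limit: m(A_n) -> m([0,5.59]) = 5.59


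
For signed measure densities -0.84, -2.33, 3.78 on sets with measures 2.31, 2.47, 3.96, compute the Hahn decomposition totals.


Step 1: Compute signed measure on each set:
  Set 1: -0.84 * 2.31 = -1.9404
  Set 2: -2.33 * 2.47 = -5.7551
  Set 3: 3.78 * 3.96 = 14.9688
Step 2: Total signed measure = (-1.9404) + (-5.7551) + (14.9688)
     = 7.2733
Step 3: Positive part mu+(X) = sum of positive contributions = 14.9688
Step 4: Negative part mu-(X) = |sum of negative contributions| = 7.6955


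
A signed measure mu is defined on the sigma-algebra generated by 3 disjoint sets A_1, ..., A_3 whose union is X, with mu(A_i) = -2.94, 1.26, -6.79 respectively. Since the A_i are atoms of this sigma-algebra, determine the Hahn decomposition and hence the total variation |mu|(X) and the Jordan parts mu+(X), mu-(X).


Step 1: Every measurable set is a union of atoms (the cells / points), so a Hahn decomposition is
  obtained by grouping atoms by sign: P = union of atoms with mu > 0, N = union of the remaining atoms.
  Atoms in P (indices): 2;  atoms in N (indices): 1, 3
  Positive values: 1.26
  Negative values: -2.94, -6.79
Step 2: mu+(X) = mu(P) = sum of positive atom values = 1.26
Step 3: mu-(X) = -mu(N) = sum of |negative atom values| = 9.73
Step 4: |mu|(X) = mu+(X) + mu-(X) = 1.26 + 9.73 = 10.99


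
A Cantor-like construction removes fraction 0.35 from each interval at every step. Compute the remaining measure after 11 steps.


Step 1: At each step, fraction remaining = 1 - 0.35 = 0.65
Step 2: After 11 steps, measure = (0.65)^11
Result = 0.008751


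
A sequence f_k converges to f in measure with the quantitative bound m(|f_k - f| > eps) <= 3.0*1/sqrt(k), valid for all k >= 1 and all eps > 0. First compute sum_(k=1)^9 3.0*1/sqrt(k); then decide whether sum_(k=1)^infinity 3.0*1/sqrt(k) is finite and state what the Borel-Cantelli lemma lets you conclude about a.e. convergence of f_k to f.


Step 1: List the terms 3.0*1/sqrt(k) for k = 1 to 9:
  k=1: 3
  k=2: 2.12132
  k=3: 1.732051
  k=4: 1.5
  k=5: 1.341641
  k=6: 1.224745
  k=7: 1.133893
  k=8: 1.06066
  k=9: 1
Step 2: Partial sum = 3 + 2.12132 + 1.732051 + 1.5 + 1.341641 + 1.224745 + 1.133893 + 1.06066 + 1
     = 14.11431
Step 3: The full series sum_(k>=1) 3.0*1/sqrt(k) diverges (p-series with p = 1/2 <= 1; a nonzero constant multiple of a divergent series diverges).
Step 4: The (first) Borel-Cantelli lemma requires a summable sequence of measures, so it does not apply here;
        from this bound alone no conclusion about a.e. convergence can be drawn (convergence in measure still
        gives an a.e.-convergent subsequence, but not a.e. convergence of the whole sequence).
Conclusion: series diverges; Borel-Cantelli is inconclusive about a.e. convergence of f_k.


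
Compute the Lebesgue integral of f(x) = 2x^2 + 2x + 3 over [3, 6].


The Lebesgue integral of a Riemann-integrable function agrees with the Riemann integral.
Antiderivative F(x) = (2/3)x^3 + (2/2)x^2 + 3x
F(6) = (2/3)*6^3 + (2/2)*6^2 + 3*6
     = (2/3)*216 + (2/2)*36 + 3*6
     = 144 + 36 + 18
     = 198
F(3) = 36
Integral = F(6) - F(3) = 198 - 36 = 162


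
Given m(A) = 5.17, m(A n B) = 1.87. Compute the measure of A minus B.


m(A \ B) = m(A) - m(A n B)
= 5.17 - 1.87
= 3.3


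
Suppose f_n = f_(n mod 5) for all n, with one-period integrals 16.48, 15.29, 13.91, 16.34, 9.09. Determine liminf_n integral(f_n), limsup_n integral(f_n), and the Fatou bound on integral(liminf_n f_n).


The sequence (integral(f_n)) is periodic with period 5, repeating the values 16.48, 15.29, 13.91, 16.34, 9.09 indefinitely.
Step 1: For a periodic sequence, every tail (a_m, a_(m+1), ...) contains all 5 period values infinitely often.
Step 2: Hence inf of every tail = min of the period values = min(16.48, 15.29, 13.91, 16.34, 9.09) = 9.09.
        liminf_n integral(f_n) = sup over m of (inf of tail from m) = 9.09.
Step 3: Similarly sup of every tail = max of the period values = 16.48.
        limsup_n integral(f_n) = 16.48.
Step 4: Fatou's lemma: integral(liminf_n f_n) <= liminf_n integral(f_n) = 9.09.
        So the integral of the pointwise liminf is at most 9.09.


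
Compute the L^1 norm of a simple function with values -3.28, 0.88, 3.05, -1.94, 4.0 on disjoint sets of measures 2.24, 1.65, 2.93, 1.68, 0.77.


Step 1: Compute |f_i|^1 for each value:
  |-3.28|^1 = 3.28
  |0.88|^1 = 0.88
  |3.05|^1 = 3.05
  |-1.94|^1 = 1.94
  |4.0|^1 = 4
Step 2: Multiply by measures and sum:
  3.28 * 2.24 = 7.3472
  0.88 * 1.65 = 1.452
  3.05 * 2.93 = 8.9365
  1.94 * 1.68 = 3.2592
  4 * 0.77 = 3.08
Sum = 7.3472 + 1.452 + 8.9365 + 3.2592 + 3.08 = 24.0749
Step 3: Take the p-th root:
||f||_1 = (24.0749)^(1/1) = 24.0749


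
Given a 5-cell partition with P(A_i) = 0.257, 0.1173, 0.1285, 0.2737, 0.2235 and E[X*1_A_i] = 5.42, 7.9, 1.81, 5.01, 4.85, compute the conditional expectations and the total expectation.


For each cell A_i: E[X|A_i] = E[X*1_A_i] / P(A_i)
Step 1: E[X|A_1] = 5.42 / 0.257 = 21.089494
Step 2: E[X|A_2] = 7.9 / 0.1173 = 67.348679
Step 3: E[X|A_3] = 1.81 / 0.1285 = 14.085603
Step 4: E[X|A_4] = 5.01 / 0.2737 = 18.304713
Step 5: E[X|A_5] = 4.85 / 0.2235 = 21.700224
Verification: E[X] = sum E[X*1_A_i] = 5.42 + 7.9 + 1.81 + 5.01 + 4.85 = 24.99


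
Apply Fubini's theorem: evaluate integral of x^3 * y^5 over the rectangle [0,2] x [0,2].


By Fubini's theorem, the double integral factors as a product of single integrals:
Step 1: integral_0^2 x^3 dx = [x^4/4] from 0 to 2
     = 2^4/4 = 4
Step 2: integral_0^2 y^5 dy = [y^6/6] from 0 to 2
     = 2^6/6 = 10.666667
Step 3: Double integral = 4 * 10.666667 = 42.666667


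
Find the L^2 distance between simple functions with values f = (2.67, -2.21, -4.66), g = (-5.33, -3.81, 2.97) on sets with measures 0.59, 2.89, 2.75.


Step 1: Compute differences f_i - g_i:
  2.67 - -5.33 = 8
  -2.21 - -3.81 = 1.6
  -4.66 - 2.97 = -7.63
Step 2: Compute |diff|^2 * measure for each set:
  |8|^2 * 0.59 = 64 * 0.59 = 37.76
  |1.6|^2 * 2.89 = 2.56 * 2.89 = 7.3984
  |-7.63|^2 * 2.75 = 58.2169 * 2.75 = 160.096475
Step 3: Sum = 205.254875
Step 4: ||f-g||_2 = (205.254875)^(1/2) = 14.326719


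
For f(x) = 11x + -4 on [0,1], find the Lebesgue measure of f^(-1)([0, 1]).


f^(-1)([0, 1]) = {x : 0 <= 11x + -4 <= 1}
Solving: (0 - -4)/11 <= x <= (1 - -4)/11
= [0.363636, 0.454545]
Intersecting with [0,1]: [0.363636, 0.454545]
Measure = 0.454545 - 0.363636 = 0.090909


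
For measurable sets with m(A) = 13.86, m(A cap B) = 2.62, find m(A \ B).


m(A \ B) = m(A) - m(A n B)
= 13.86 - 2.62
= 11.24


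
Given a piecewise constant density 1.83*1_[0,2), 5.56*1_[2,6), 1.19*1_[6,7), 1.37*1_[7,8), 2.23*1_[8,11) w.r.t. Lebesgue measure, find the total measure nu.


Integrate each piece of the Radon-Nikodym derivative:
Step 1: integral_0^2 1.83 dx = 1.83*(2-0) = 1.83*2 = 3.66
Step 2: integral_2^6 5.56 dx = 5.56*(6-2) = 5.56*4 = 22.24
Step 3: integral_6^7 1.19 dx = 1.19*(7-6) = 1.19*1 = 1.19
Step 4: integral_7^8 1.37 dx = 1.37*(8-7) = 1.37*1 = 1.37
Step 5: integral_8^11 2.23 dx = 2.23*(11-8) = 2.23*3 = 6.69
Total: 3.66 + 22.24 + 1.19 + 1.37 + 6.69 = 35.15


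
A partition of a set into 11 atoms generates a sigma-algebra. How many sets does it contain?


Each element of the sigma-algebra is a union of some subset of the 11 atoms.
The number of such subsets is 2^11 = 2048.


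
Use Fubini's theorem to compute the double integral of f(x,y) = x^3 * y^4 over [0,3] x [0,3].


By Fubini's theorem, the double integral factors as a product of single integrals:
Step 1: integral_0^3 x^3 dx = [x^4/4] from 0 to 3
     = 3^4/4 = 20.25
Step 2: integral_0^3 y^4 dy = [y^5/5] from 0 to 3
     = 3^5/5 = 48.6
Step 3: Double integral = 20.25 * 48.6 = 984.15


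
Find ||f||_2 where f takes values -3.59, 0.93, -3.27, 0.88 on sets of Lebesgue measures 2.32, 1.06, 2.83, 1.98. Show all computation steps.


Step 1: Compute |f_i|^2 for each value:
  |-3.59|^2 = 12.8881
  |0.93|^2 = 0.8649
  |-3.27|^2 = 10.6929
  |0.88|^2 = 0.7744
Step 2: Multiply by measures and sum:
  12.8881 * 2.32 = 29.900392
  0.8649 * 1.06 = 0.916794
  10.6929 * 2.83 = 30.260907
  0.7744 * 1.98 = 1.533312
Sum = 29.900392 + 0.916794 + 30.260907 + 1.533312 = 62.611405
Step 3: Take the p-th root:
||f||_2 = (62.611405)^(1/2) = 7.912737


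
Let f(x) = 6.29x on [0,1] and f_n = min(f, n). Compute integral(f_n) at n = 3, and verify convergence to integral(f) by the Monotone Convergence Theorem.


f(x) = 6.29x on [0,1]; f_n(x) = min(6.29x, n). At n = 3:
Step 1: f(x) reaches 3 at x = 3/6.29 = 0.476948
Step 2: integral(f_3) = integral(6.29x, 0, 0.476948) + integral(3, 0.476948, 1)
       = 6.29*0.476948^2/2 + 3*(1 - 0.476948)
       = 0.715421 + 1.569157
       = 2.284579
Step 3: As n -> infinity, f_n increases to f, so by MCT integral(f_n) -> integral(f) = 6.29/2 = 3.145.
Convergence: integral(f_3) = 2.284579 -> 3.145 as n -> infinity


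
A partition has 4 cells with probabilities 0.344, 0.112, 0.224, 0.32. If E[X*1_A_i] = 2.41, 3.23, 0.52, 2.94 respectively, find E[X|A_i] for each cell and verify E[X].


For each cell A_i: E[X|A_i] = E[X*1_A_i] / P(A_i)
Step 1: E[X|A_1] = 2.41 / 0.344 = 7.005814
Step 2: E[X|A_2] = 3.23 / 0.112 = 28.839286
Step 3: E[X|A_3] = 0.52 / 0.224 = 2.321429
Step 4: E[X|A_4] = 2.94 / 0.32 = 9.1875
Verification: E[X] = sum E[X*1_A_i] = 2.41 + 3.23 + 0.52 + 2.94 = 9.1


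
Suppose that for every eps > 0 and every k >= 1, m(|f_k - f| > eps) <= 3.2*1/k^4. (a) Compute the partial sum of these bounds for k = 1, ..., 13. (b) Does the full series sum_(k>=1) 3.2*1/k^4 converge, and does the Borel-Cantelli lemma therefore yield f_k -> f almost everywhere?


Step 1: List the terms 3.2*1/k^4 for k = 1 to 13:
  k=1: 3.2
  k=2: 0.2
  k=3: 0.039506
  k=4: 0.0125
  k=5: 0.00512
  k=6: 0.002469
  k=7: 0.001333
  k=8: 7.812500e-04
  k=9: 4.877305e-04
  k=10: 3.200000e-04
  k=11: 2.185643e-04
  k=12: 1.543210e-04
  k=13: 1.120409e-04
Step 2: Partial sum = 3.2 + 0.2 + 0.039506 + 0.0125 + 0.00512 + 0.002469 + 0.001333 + 7.812500e-04 + 4.877305e-04 + 3.200000e-04 + 2.185643e-04 + 1.543210e-04 + 1.120409e-04
     = 3.463002
Step 3: The full series sum_(k>=1) 3.2*1/k^4 converges (p-series with p = 4 > 1; a constant multiple of a convergent series converges).
Step 4: Fix eps > 0. Since sum_k m(|f_k - f| > eps) < infinity, the Borel-Cantelli lemma gives
        m(limsup_k {|f_k - f| > eps}) = 0, i.e. for a.e. x, |f_k(x) - f(x)| <= eps for all large k.
        Applying this with eps = 1/j for j = 1, 2, ... and intersecting the countably many full-measure sets,
        for a.e. x we get limsup_k |f_k(x) - f(x)| <= 1/j for every j, hence f_k -> f almost everywhere.
Conclusion: series converges; Borel-Cantelli yields f_k -> f a.e.


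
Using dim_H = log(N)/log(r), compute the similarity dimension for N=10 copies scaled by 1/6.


For a self-similar set with N copies scaled by 1/r:
dim_H = log(N)/log(r) = log(10)/log(6)
= 2.302585/1.791759
= 1.285097


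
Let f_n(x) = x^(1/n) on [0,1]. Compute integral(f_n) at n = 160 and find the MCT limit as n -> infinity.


At n = 160: f_160(x) = x^(1/160).
Step 1: integral(x^(1/160), 0, 1) = [x^(1/160+1) / (1/160+1)] from 0 to 1
     = 1 / (1/160 + 1) = 1 / ((160+1)/160) = 160/(160+1)
     = 160/161 = 0.993789
Step 2: As n -> infinity, f_n(x) = x^(1/n) -> 1 for x in (0,1], and f_n is increasing in n.
By MCT, lim_n integral(f_n) = integral(lim_n f_n) = integral(1, 0, 1) = 1.
Step 3: Verify convergence: 160/161 = 0.993789 -> 1


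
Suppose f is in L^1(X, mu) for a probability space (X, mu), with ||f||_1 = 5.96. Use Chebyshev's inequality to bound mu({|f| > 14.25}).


Chebyshev/Markov inequality: mu(|f| > eps) <= (||f||_p / eps)^p
Step 1: ||f||_1 / eps = 5.96 / 14.25 = 0.418246
Step 2: Raise to power p = 1:
  (0.418246)^1 = 0.418246
Step 3: Therefore mu(|f| > 14.25) <= 0.418246


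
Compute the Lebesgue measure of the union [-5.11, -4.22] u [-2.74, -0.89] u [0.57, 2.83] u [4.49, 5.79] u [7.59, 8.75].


For pairwise disjoint intervals, m(union) = sum of lengths.
= (-4.22 - -5.11) + (-0.89 - -2.74) + (2.83 - 0.57) + (5.79 - 4.49) + (8.75 - 7.59)
= 0.89 + 1.85 + 2.26 + 1.3 + 1.16
= 7.46


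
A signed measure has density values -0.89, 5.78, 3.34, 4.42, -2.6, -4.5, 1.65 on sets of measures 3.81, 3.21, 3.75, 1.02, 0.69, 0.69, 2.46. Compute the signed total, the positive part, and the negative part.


Step 1: Compute signed measure on each set:
  Set 1: -0.89 * 3.81 = -3.3909
  Set 2: 5.78 * 3.21 = 18.5538
  Set 3: 3.34 * 3.75 = 12.525
  Set 4: 4.42 * 1.02 = 4.5084
  Set 5: -2.6 * 0.69 = -1.794
  Set 6: -4.5 * 0.69 = -3.105
  Set 7: 1.65 * 2.46 = 4.059
Step 2: Total signed measure = (-3.3909) + (18.5538) + (12.525) + (4.5084) + (-1.794) + (-3.105) + (4.059)
     = 31.3563
Step 3: Positive part mu+(X) = sum of positive contributions = 39.6462
Step 4: Negative part mu-(X) = |sum of negative contributions| = 8.2899


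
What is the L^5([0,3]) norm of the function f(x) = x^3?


Step 1: ||f||_5 = (integral_0^3 |x^3|^5 dx)^(1/5)
     = (integral_0^3 x^15 dx)^(1/5)
Step 2: integral_0^3 x^15 dx = [x^16/(16)] from 0 to 3 = 3^16/16
     = 43046721/16 = 2.690420e+06
Step 3: ||f||_5 = (2.690420e+06)^(1/5) = 19.318083


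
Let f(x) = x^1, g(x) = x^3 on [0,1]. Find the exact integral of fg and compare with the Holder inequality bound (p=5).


Step 1: Exact integral of f*g = integral(x^4, 0, 1) = 1/5
     = 0.2
Step 2: Holder bound with p=5, q=1.25:
  ||f||_p = (integral x^5 dx)^(1/5) = (1/6)^(1/5) = 0.698827
  ||g||_q = (integral x^3.75 dx)^(1/1.25) = (1/4.75)^(1/1.25) = 0.287505
Step 3: Holder bound = ||f||_p * ||g||_q = 0.698827 * 0.287505 = 0.200916
Verification: 0.2 <= 0.200916 (Holder holds)


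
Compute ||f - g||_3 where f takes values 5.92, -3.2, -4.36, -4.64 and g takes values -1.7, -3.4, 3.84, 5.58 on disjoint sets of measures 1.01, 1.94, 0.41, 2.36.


Step 1: Compute differences f_i - g_i:
  5.92 - -1.7 = 7.62
  -3.2 - -3.4 = 0.2
  -4.36 - 3.84 = -8.2
  -4.64 - 5.58 = -10.22
Step 2: Compute |diff|^3 * measure for each set:
  |7.62|^3 * 1.01 = 442.450728 * 1.01 = 446.875235
  |0.2|^3 * 1.94 = 0.008 * 1.94 = 0.01552
  |-8.2|^3 * 0.41 = 551.368 * 0.41 = 226.06088
  |-10.22|^3 * 2.36 = 1067.462648 * 2.36 = 2519.211849
Step 3: Sum = 3192.163485
Step 4: ||f-g||_3 = (3192.163485)^(1/3) = 14.724087


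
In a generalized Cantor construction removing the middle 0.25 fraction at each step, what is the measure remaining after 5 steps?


Step 1: At each step, fraction remaining = 1 - 0.25 = 0.75
Step 2: After 5 steps, measure = (0.75)^5
Step 3: Computing the power step by step:
  After step 1: 0.75
  After step 2: 0.5625
  After step 3: 0.421875
  After step 4: 0.316406
  After step 5: 0.237305
Result = 0.237305


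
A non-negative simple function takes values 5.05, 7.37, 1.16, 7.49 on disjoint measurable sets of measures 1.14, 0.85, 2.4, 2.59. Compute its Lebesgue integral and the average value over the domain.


Step 1: Integral = sum(value_i * measure_i)
= 5.05*1.14 + 7.37*0.85 + 1.16*2.4 + 7.49*2.59
= 5.757 + 6.2645 + 2.784 + 19.3991
= 34.2046
Step 2: Total measure of domain = 1.14 + 0.85 + 2.4 + 2.59 = 6.98
Step 3: Average value = 34.2046 / 6.98 = 4.900372


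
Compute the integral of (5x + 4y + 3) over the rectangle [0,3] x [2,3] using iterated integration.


By Fubini, integrate in x first, then y.
Step 1: Fix y, integrate over x in [0,3]:
  integral(5x + 4y + 3, x=0..3)
  = 5*(3^2 - 0^2)/2 + (4y + 3)*(3 - 0)
  = 22.5 + (4y + 3)*3
  = 22.5 + 12y + 9
  = 31.5 + 12y
Step 2: Integrate over y in [2,3]:
  integral(31.5 + 12y, y=2..3)
  = 31.5*1 + 12*(3^2 - 2^2)/2
  = 31.5 + 30
  = 61.5


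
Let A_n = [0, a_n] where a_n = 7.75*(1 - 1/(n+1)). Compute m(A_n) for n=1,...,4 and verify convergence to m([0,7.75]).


By continuity of measure from below: if A_n increases to A, then m(A_n) -> m(A).
Here A = [0, 7.75], so m(A) = 7.75
Step 1: a_1 = 7.75*(1 - 1/2) = 3.875, m(A_1) = 3.875
Step 2: a_2 = 7.75*(1 - 1/3) = 5.1667, m(A_2) = 5.1667
Step 3: a_3 = 7.75*(1 - 1/4) = 5.8125, m(A_3) = 5.8125
Step 4: a_4 = 7.75*(1 - 1/5) = 6.2, m(A_4) = 6.2
Limit: m(A_n) -> m([0,7.75]) = 7.75


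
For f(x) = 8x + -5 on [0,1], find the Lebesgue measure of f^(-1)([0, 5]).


f^(-1)([0, 5]) = {x : 0 <= 8x + -5 <= 5}
Solving: (0 - -5)/8 <= x <= (5 - -5)/8
= [0.625, 1.25]
Intersecting with [0,1]: [0.625, 1]
Measure = 1 - 0.625 = 0.375


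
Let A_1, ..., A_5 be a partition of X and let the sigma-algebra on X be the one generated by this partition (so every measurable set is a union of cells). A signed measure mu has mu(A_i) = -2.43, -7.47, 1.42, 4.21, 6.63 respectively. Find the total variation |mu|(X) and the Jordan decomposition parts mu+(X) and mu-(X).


Step 1: Every measurable set is a union of atoms (the cells / points), so a Hahn decomposition is
  obtained by grouping atoms by sign: P = union of atoms with mu > 0, N = union of the remaining atoms.
  Atoms in P (indices): 3, 4, 5;  atoms in N (indices): 1, 2
  Positive values: 1.42, 4.21, 6.63
  Negative values: -2.43, -7.47
Step 2: mu+(X) = mu(P) = sum of positive atom values = 12.26
Step 3: mu-(X) = -mu(N) = sum of |negative atom values| = 9.9
Step 4: |mu|(X) = mu+(X) + mu-(X) = 12.26 + 9.9 = 22.16


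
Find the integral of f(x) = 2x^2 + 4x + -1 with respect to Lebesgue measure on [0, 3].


The Lebesgue integral of a Riemann-integrable function agrees with the Riemann integral.
Antiderivative F(x) = (2/3)x^3 + (4/2)x^2 + -1x
F(3) = (2/3)*3^3 + (4/2)*3^2 + -1*3
     = (2/3)*27 + (4/2)*9 + -1*3
     = 18 + 18 + -3
     = 33
F(0) = 0.0
Integral = F(3) - F(0) = 33 - 0.0 = 33


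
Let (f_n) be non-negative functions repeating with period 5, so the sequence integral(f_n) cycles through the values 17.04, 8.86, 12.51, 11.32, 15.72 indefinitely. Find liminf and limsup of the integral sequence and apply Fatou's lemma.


The sequence (integral(f_n)) is periodic with period 5, repeating the values 17.04, 8.86, 12.51, 11.32, 15.72 indefinitely.
Step 1: For a periodic sequence, every tail (a_m, a_(m+1), ...) contains all 5 period values infinitely often.
Step 2: Hence inf of every tail = min of the period values = min(17.04, 8.86, 12.51, 11.32, 15.72) = 8.86.
        liminf_n integral(f_n) = sup over m of (inf of tail from m) = 8.86.
Step 3: Similarly sup of every tail = max of the period values = 17.04.
        limsup_n integral(f_n) = 17.04.
Step 4: Fatou's lemma: integral(liminf_n f_n) <= liminf_n integral(f_n) = 8.86.
        So the integral of the pointwise liminf is at most 8.86.


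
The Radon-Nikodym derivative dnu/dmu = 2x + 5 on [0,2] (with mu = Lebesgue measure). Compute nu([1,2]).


nu(A) = integral_A (dnu/dmu) dmu = integral_1^2 (2x + 5) dx
Step 1: Antiderivative F(x) = (2/2)x^2 + 5x
Step 2: F(2) = (2/2)*2^2 + 5*2 = 4 + 10 = 14
Step 3: F(1) = (2/2)*1^2 + 5*1 = 1 + 5 = 6
Step 4: nu([1,2]) = F(2) - F(1) = 14 - 6 = 8


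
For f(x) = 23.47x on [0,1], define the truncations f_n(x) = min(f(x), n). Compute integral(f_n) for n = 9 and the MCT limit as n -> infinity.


f(x) = 23.47x on [0,1]; f_n(x) = min(23.47x, n). At n = 9:
Step 1: f(x) reaches 9 at x = 9/23.47 = 0.383468
Step 2: integral(f_9) = integral(23.47x, 0, 0.383468) + integral(9, 0.383468, 1)
       = 23.47*0.383468^2/2 + 9*(1 - 0.383468)
       = 1.725607 + 5.548786
       = 7.274393
Step 3: As n -> infinity, f_n increases to f, so by MCT integral(f_n) -> integral(f) = 23.47/2 = 11.735.
Convergence: integral(f_9) = 7.274393 -> 11.735 as n -> infinity


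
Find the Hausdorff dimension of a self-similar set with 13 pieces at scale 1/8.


For a self-similar set with N copies scaled by 1/r:
dim_H = log(N)/log(r) = log(13)/log(8)
= 2.564949/2.079442
= 1.23348


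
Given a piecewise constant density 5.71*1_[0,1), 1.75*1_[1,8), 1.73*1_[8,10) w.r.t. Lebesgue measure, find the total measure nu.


Integrate each piece of the Radon-Nikodym derivative:
Step 1: integral_0^1 5.71 dx = 5.71*(1-0) = 5.71*1 = 5.71
Step 2: integral_1^8 1.75 dx = 1.75*(8-1) = 1.75*7 = 12.25
Step 3: integral_8^10 1.73 dx = 1.73*(10-8) = 1.73*2 = 3.46
Total: 5.71 + 12.25 + 3.46 = 21.42


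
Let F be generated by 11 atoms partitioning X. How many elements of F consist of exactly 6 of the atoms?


Each element of F is a union of some subset of the 11 atoms.
Elements that are unions of exactly 6 atoms correspond to 6-element subsets of the 11 atoms.
Count = C(11, 6) = 11! / (6! * 5!) = 462.


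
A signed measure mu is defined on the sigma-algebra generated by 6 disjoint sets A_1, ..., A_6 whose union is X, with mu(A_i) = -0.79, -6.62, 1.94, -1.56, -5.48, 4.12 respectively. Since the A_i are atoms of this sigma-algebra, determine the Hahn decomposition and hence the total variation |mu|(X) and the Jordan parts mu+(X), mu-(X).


Step 1: Every measurable set is a union of atoms (the cells / points), so a Hahn decomposition is
  obtained by grouping atoms by sign: P = union of atoms with mu > 0, N = union of the remaining atoms.
  Atoms in P (indices): 3, 6;  atoms in N (indices): 1, 2, 4, 5
  Positive values: 1.94, 4.12
  Negative values: -0.79, -6.62, -1.56, -5.48
Step 2: mu+(X) = mu(P) = sum of positive atom values = 6.06
Step 3: mu-(X) = -mu(N) = sum of |negative atom values| = 14.45
Step 4: |mu|(X) = mu+(X) + mu-(X) = 6.06 + 14.45 = 20.51
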